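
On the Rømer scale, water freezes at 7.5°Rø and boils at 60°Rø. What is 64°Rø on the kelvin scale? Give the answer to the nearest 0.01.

380.77 K

Linear interpolation between the fixed points: C = (64 - 7.5) × 100 / (60 - 7.5) = 107.6190°C.
Then 107.6190 + 273.15 = 380.77 K.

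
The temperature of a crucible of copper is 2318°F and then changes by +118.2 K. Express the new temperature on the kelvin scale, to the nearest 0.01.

1661.35 K

Initial temperature in Celsius: (2318 - 32) × 5/9 = 1270.0000°C.
The 118.2 K change is an interval; Kelvin and Celsius degrees are the same size, so ΔC = +118.2°C.
Final Celsius temperature: 1270.0000 + 118.2000 = 1388.2000°C.
In kelvin: 1388.2000 + 273.15 = 1661.35 K.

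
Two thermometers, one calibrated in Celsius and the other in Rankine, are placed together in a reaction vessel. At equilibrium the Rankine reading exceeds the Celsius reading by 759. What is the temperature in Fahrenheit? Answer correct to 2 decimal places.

Let x be the Celsius reading; then the Rankine reading is 1.8·x + 491.67.
(1.8·x + 491.67) - x = 759  ⇒  (0.8)·x = 267.33  ⇒  x = 334.1625°C.
In Fahrenheit: 334.1625 × 1.8 + 32 = 633.49°F.

633.49°F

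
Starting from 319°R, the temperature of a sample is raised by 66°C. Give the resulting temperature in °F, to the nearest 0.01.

Initial temperature in Celsius: (319 - 491.67) × 5/9 = -95.9278°C.
Final Celsius temperature: -95.9278 + 66.0000 = -29.9278°C.
In Fahrenheit: -29.9278 × 1.8 + 32 = -21.87°F.

-21.87°F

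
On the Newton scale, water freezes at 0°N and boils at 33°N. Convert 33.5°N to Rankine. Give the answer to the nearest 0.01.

674.40°R

Linear interpolation between the fixed points: C = (33.5 - 0) × 100 / (33 - 0) = 101.5152°C.
Then 101.5152 × 1.8 + 491.67 = 674.40°R.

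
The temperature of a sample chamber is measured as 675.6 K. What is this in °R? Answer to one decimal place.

1216.1°R

In Celsius: 675.6 - 273.15 = 402.4500°C.
In Rankine: 402.4500 × 1.8 + 491.67 = 1216.1°R.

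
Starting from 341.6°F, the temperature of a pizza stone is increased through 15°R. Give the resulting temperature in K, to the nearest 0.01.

453.48 K

Initial temperature in Celsius: (341.6 - 32) × 5/9 = 172.0000°C.
The 15°R change is an interval, so only the factor 5/9 applies: +15 × 5/9 = +8.3333°C.
Final Celsius temperature: 172.0000 + 8.3333 = 180.3333°C.
In kelvin: 180.3333 + 273.15 = 453.48 K.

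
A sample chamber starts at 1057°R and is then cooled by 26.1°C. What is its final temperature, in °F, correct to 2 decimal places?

Initial temperature in Celsius: (1057 - 491.67) × 5/9 = 314.0722°C.
Final Celsius temperature: 314.0722 - 26.1000 = 287.9722°C.
In Fahrenheit: 287.9722 × 1.8 + 32 = 550.35°F.

550.35°F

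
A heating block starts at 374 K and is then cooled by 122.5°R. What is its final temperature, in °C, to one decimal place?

Initial temperature in Celsius: 374 - 273.15 = 100.8500°C.
The 122.5°R change is an interval, so only the factor 5/9 applies: -122.5 × 5/9 = -68.0556°C.
Final Celsius temperature: 100.8500 - 68.0556 = 32.7944°C.

32.8°C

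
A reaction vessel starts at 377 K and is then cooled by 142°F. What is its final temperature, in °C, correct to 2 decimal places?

Initial temperature in Celsius: 377 - 273.15 = 103.8500°C.
The 142°F change is an interval, so only the factor 5/9 applies: -142 × 5/9 = -78.8889°C.
Final Celsius temperature: 103.8500 - 78.8889 = 24.9611°C.

24.96°C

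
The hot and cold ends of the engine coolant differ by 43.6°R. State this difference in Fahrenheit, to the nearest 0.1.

43.6°F

Rankine and Fahrenheit degrees are the same size, so the interval is unchanged: 43.6.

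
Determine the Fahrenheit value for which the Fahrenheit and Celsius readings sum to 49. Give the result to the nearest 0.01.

Let F be the Fahrenheit reading. The Celsius reading is C = 5/9·F - 17.7778.
Require F + C = 49: (14/9)·F - 17.7778 = 49.
F = (49 + 17.7778) / (14/9) = 42.93.

42.93°F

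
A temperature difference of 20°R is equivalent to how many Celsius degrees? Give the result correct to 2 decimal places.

For a temperature interval the offset drops out; only the factor 5/9 applies.
20 × 5/9 = 11.11.

11.11°C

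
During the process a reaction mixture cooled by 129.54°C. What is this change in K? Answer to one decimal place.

Celsius and kelvin degrees are the same size, so the interval is unchanged: 129.5.

129.5 K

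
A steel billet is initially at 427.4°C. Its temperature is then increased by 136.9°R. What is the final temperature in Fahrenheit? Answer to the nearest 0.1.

938.2°F

The 136.9°R change is an interval, so only the factor 5/9 applies: +136.9 × 5/9 = +76.0556°C.
Final Celsius temperature: 427.4000 + 76.0556 = 503.4556°C.
In Fahrenheit: 503.4556 × 1.8 + 32 = 938.2°F.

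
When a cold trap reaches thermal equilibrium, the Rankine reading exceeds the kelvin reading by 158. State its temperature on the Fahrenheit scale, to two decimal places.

Let x be the Rankine reading; then the kelvin reading is 5/9·x.
(5/9·x) - x = -158  ⇒  (-4/9)·x = -158  ⇒  x = 355.5000°R.
In Celsius: (355.5 - 491.67) × 5/9 = -75.6500°C.
In Fahrenheit: -75.6500 × 1.8 + 32 = -104.17°F.

-104.17°F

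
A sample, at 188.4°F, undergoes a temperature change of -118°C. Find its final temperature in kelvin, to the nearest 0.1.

Initial temperature in Celsius: (188.4 - 32) × 5/9 = 86.8889°C.
Final Celsius temperature: 86.8889 - 118.0000 = -31.1111°C.
In kelvin: -31.1111 + 273.15 = 242.0 K.

242.0 K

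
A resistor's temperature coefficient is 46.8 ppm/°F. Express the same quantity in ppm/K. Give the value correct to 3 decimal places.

The quantity depends on a temperature interval, so only the ratio of degree sizes applies; the offset between the scales is irrelevant.
A change of 1 K is a change of 1.8°F, so per K the value is 46.8 × 1.8 = 84.240.

84.240 ppm/K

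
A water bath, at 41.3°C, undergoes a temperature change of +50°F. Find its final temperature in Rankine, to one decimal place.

616.0°R

The 50°F change is an interval, so only the factor 5/9 applies: +50 × 5/9 = +27.7778°C.
Final Celsius temperature: 41.3000 + 27.7778 = 69.0778°C.
In Rankine: 69.0778 × 1.8 + 491.67 = 616.0°R.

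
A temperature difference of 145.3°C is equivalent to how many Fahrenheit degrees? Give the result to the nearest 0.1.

261.5°F

An interval of 1°C corresponds to 1.8°F.
145.3 × 1.8 = 261.5.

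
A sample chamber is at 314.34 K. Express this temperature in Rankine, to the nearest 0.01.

In Celsius: 314.34 - 273.15 = 41.1900°C.
In Rankine: 41.1900 × 1.8 + 491.67 = 565.81°R.

565.81°R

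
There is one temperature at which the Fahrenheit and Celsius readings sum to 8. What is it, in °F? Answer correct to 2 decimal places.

Let F be the Fahrenheit reading. The Celsius reading is C = 5/9·F - 17.7778.
Require F + C = 8: (14/9)·F - 17.7778 = 8.
F = (8 + 17.7778) / (14/9) = 16.57.

16.57°F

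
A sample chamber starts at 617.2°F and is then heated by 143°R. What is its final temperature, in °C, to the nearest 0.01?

Initial temperature in Celsius: (617.2 - 32) × 5/9 = 325.1111°C.
The 143°R change is an interval, so only the factor 5/9 applies: +143 × 5/9 = +79.4444°C.
Final Celsius temperature: 325.1111 + 79.4444 = 404.5556°C.

404.56°C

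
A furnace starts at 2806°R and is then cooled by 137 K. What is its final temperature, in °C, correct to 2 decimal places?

1148.74°C

Initial temperature in Celsius: (2806 - 491.67) × 5/9 = 1285.7389°C.
The 137 K change is an interval; Kelvin and Celsius degrees are the same size, so ΔC = -137°C.
Final Celsius temperature: 1285.7389 - 137.0000 = 1148.7389°C.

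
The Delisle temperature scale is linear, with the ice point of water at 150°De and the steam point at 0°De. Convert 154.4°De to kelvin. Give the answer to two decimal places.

270.22 K

Linear interpolation between the fixed points: C = (154.4 - 150) × 100 / (0 - 150) = -2.9333°C.
Then -2.9333 + 273.15 = 270.22 K.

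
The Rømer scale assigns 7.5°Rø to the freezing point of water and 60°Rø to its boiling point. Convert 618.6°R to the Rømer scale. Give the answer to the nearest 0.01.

First in Celsius: (618.6 - 491.67) × 5/9 = 70.5167°C.
Linearly onto the Rømer scale: 7.5 + (70.5167 / 100) × (60 - 7.5) = 44.52°Rø.

44.52°Rø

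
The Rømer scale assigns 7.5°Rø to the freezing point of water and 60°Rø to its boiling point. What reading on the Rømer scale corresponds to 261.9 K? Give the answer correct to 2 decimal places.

1.59°Rø

First in Celsius: 261.9 - 273.15 = -11.2500°C.
Linearly onto the Rømer scale: 7.5 + (-11.2500 / 100) × (60 - 7.5) = 1.59°Rø.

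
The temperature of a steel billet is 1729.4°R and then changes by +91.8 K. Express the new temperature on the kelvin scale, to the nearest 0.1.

1052.6 K

Initial temperature in Celsius: (1729.4 - 491.67) × 5/9 = 687.6278°C.
The 91.8 K change is an interval; Kelvin and Celsius degrees are the same size, so ΔC = +91.8°C.
Final Celsius temperature: 687.6278 + 91.8000 = 779.4278°C.
In kelvin: 779.4278 + 273.15 = 1052.6 K.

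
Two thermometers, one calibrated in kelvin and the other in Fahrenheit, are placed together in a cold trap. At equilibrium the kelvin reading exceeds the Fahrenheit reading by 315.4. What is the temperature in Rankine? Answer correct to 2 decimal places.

324.61°R

Let x be the kelvin reading; then the Fahrenheit reading is 1.8·x - 459.67.
(1.8·x - 459.67) - x = -315.4  ⇒  (0.8)·x = 144.27  ⇒  x = 180.3375 K.
In Celsius: 180.3375 - 273.15 = -92.8125°C.
In Rankine: -92.8125 × 1.8 + 491.67 = 324.61°R.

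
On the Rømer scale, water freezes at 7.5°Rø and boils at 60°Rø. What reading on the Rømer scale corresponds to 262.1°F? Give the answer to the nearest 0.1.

74.6°Rø

First in Celsius: (262.1 - 32) × 5/9 = 127.8333°C.
Linearly onto the Rømer scale: 7.5 + (127.8333 / 100) × (60 - 7.5) = 74.6°Rø.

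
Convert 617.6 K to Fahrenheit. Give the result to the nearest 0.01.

In Celsius: 617.6 - 273.15 = 344.4500°C.
In Fahrenheit: 344.4500 × 1.8 + 32 = 652.01°F.

652.01°F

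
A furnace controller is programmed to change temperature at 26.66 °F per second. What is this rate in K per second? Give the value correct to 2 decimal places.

The quantity depends on a temperature interval, so only the ratio of degree sizes applies; the offset between the scales is irrelevant.
A change of 1°F is a change of 5/9 K, so 26.66 × 5/9 = 14.81.

14.81 K/second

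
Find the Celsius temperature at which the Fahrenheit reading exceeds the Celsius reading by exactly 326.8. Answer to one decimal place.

368.5°C

Let C be the Celsius reading. The Fahrenheit reading is F = 1.8·C + 32.
Require F - C = 326.8: (0.8)·C + 32 = 326.8.
C = (326.8 - 32) / (0.8) = 368.5.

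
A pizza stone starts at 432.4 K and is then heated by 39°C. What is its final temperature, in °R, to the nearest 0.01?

848.52°R

Initial temperature in Celsius: 432.4 - 273.15 = 159.2500°C.
Final Celsius temperature: 159.2500 + 39.0000 = 198.2500°C.
In Rankine: 198.2500 × 1.8 + 491.67 = 848.52°R.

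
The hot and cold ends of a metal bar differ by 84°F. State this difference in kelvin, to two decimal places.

46.67 K

An interval of 1°F corresponds to 5/9 K.
84 × 5/9 = 46.67.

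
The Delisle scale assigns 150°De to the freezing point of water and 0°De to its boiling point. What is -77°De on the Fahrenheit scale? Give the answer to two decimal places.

Linear interpolation between the fixed points: C = (-77 - 150) × 100 / (0 - 150) = 151.3333°C.
Then 151.3333 × 1.8 + 32 = 304.40°F.

304.40°F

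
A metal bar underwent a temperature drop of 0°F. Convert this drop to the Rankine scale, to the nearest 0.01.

0.00°R

Fahrenheit and Rankine degrees are the same size, so the interval is unchanged: 0.00.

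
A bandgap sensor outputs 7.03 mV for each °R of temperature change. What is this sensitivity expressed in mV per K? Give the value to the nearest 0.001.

12.654 mV per K

Since only a temperature interval is involved, the additive offset between the scales drops out.
A change of 1 K is a change of 1.8°R, so per K the value is 7.03 × 1.8 = 12.654.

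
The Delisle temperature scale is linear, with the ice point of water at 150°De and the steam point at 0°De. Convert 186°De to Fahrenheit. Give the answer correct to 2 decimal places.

-11.20°F

Linear interpolation between the fixed points: C = (186 - 150) × 100 / (0 - 150) = -24.0000°C.
Then -24.0000 × 1.8 + 32 = -11.20°F.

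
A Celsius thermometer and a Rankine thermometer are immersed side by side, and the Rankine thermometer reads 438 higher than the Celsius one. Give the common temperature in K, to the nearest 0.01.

206.06 K

Let x be the Celsius reading; then the Rankine reading is 1.8·x + 491.67.
(1.8·x + 491.67) - x = 438  ⇒  (0.8)·x = -53.67  ⇒  x = -67.0875°C.
In kelvin: -67.0875 + 273.15 = 206.06 K.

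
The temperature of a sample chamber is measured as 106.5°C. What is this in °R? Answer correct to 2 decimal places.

In Rankine: 106.5000 × 1.8 + 491.67 = 683.37°R.

683.37°R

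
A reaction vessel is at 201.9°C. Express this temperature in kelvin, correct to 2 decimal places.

In kelvin: 201.9000 + 273.15 = 475.05 K.

475.05 K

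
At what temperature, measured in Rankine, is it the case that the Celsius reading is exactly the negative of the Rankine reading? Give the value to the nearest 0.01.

175.60°R

Let R be the Rankine reading. The Celsius reading is C = 5/9·R - 273.15.
Require C = -1·R: 5/9·R - 273.15 = -1·R.
(14/9)·R = 273.15  ⇒  R = 175.60.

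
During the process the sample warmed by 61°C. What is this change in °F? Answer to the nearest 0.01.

Only the scale ratio 1.8 matters for a change in temperature.
61 × 1.8 = 109.80.

109.80°F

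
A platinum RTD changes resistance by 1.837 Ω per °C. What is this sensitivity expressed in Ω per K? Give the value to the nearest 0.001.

1.837 Ω per K

The quantity depends on a temperature interval, so only the ratio of degree sizes applies; the offset between the scales is irrelevant.
A change of 1 K is a change of 1°C, so per K the value is 1.837 × 1 = 1.837.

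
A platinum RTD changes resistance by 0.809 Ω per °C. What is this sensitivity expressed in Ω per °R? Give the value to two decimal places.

0.45 Ω per °R

Since only a temperature interval is involved, the additive offset between the scales drops out.
A change of 1°R is a change of 5/9°C, so per °R the value is 0.809 × 5/9 = 0.45.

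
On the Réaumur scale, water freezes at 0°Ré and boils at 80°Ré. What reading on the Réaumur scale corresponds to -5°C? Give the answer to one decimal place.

Linearly onto the Réaumur scale: 0 + (-5.0000 / 100) × (80 - 0) = -4.0°Ré.

-4.0°Ré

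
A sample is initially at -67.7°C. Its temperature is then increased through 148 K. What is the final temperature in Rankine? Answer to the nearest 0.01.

The 148 K change is an interval; Kelvin and Celsius degrees are the same size, so ΔC = +148°C.
Final Celsius temperature: -67.7000 + 148.0000 = 80.3000°C.
In Rankine: 80.3000 × 1.8 + 491.67 = 636.21°R.

636.21°R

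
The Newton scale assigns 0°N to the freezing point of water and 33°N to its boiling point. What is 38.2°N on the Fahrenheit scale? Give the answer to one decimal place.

240.4°F

Linear interpolation between the fixed points: C = (38.2 - 0) × 100 / (33 - 0) = 115.7576°C.
Then 115.7576 × 1.8 + 32 = 240.4°F.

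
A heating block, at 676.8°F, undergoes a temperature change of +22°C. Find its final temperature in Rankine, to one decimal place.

Initial temperature in Celsius: (676.8 - 32) × 5/9 = 358.2222°C.
Final Celsius temperature: 358.2222 + 22.0000 = 380.2222°C.
In Rankine: 380.2222 × 1.8 + 491.67 = 1176.1°R.

1176.1°R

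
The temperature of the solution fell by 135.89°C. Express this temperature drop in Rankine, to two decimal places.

Only the scale ratio 1.8 matters for a change in temperature.
135.89 × 1.8 = 244.60.

244.60°R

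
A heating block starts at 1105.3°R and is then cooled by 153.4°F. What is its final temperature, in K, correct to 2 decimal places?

528.83 K

Initial temperature in Celsius: (1105.3 - 491.67) × 5/9 = 340.9056°C.
The 153.4°F change is an interval, so only the factor 5/9 applies: -153.4 × 5/9 = -85.2222°C.
Final Celsius temperature: 340.9056 - 85.2222 = 255.6833°C.
In kelvin: 255.6833 + 273.15 = 528.83 K.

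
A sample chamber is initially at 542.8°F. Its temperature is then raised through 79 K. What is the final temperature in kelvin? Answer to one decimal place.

635.9 K

Initial temperature in Celsius: (542.8 - 32) × 5/9 = 283.7778°C.
The 79 K change is an interval; Kelvin and Celsius degrees are the same size, so ΔC = +79°C.
Final Celsius temperature: 283.7778 + 79.0000 = 362.7778°C.
In kelvin: 362.7778 + 273.15 = 635.9 K.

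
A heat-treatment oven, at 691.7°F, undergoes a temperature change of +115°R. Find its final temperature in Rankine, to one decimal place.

1266.4°R

Initial temperature in Celsius: (691.7 - 32) × 5/9 = 366.5000°C.
The 115°R change is an interval, so only the factor 5/9 applies: +115 × 5/9 = +63.8889°C.
Final Celsius temperature: 366.5000 + 63.8889 = 430.3889°C.
In Rankine: 430.3889 × 1.8 + 491.67 = 1266.4°R.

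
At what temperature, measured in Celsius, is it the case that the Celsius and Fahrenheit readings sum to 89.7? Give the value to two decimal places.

Let C be the Celsius reading. The Fahrenheit reading is F = 1.8·C + 32.
Require C + F = 89.7: (2.8)·C + 32 = 89.7.
C = (89.7 - 32) / (2.8) = 20.61.

20.61°C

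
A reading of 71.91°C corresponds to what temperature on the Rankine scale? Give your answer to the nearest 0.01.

In Rankine: 71.9100 × 1.8 + 491.67 = 621.11°R.

621.11°R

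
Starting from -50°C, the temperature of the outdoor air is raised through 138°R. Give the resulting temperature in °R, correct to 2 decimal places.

539.67°R

The 138°R change is an interval, so only the factor 5/9 applies: +138 × 5/9 = +76.6667°C.
Final Celsius temperature: -50.0000 + 76.6667 = 26.6667°C.
In Rankine: 26.6667 × 1.8 + 491.67 = 539.67°R.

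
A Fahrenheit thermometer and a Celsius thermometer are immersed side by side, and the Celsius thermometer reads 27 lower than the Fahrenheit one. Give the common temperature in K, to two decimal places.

266.90 K

Let x be the Fahrenheit reading; then the Celsius reading is 5/9·x - 17.7778.
(5/9·x - 17.7778) - x = -27  ⇒  (-4/9)·x = -83/9  ⇒  x = 20.7500°F.
In Celsius: (20.75 - 32) × 5/9 = -6.2500°C.
In kelvin: -6.2500 + 273.15 = 266.90 K.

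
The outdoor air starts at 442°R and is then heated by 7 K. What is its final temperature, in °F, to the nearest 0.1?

-5.1°F

Initial temperature in Celsius: (442 - 491.67) × 5/9 = -27.5944°C.
The 7 K change is an interval; Kelvin and Celsius degrees are the same size, so ΔC = +7°C.
Final Celsius temperature: -27.5944 + 7.0000 = -20.5944°C.
In Fahrenheit: -20.5944 × 1.8 + 32 = -5.1°F.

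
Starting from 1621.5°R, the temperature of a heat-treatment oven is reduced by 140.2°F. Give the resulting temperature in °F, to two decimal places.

1021.63°F

Initial temperature in Celsius: (1621.5 - 491.67) × 5/9 = 627.6833°C.
The 140.2°F change is an interval, so only the factor 5/9 applies: -140.2 × 5/9 = -77.8889°C.
Final Celsius temperature: 627.6833 - 77.8889 = 549.7944°C.
In Fahrenheit: 549.7944 × 1.8 + 32 = 1021.63°F.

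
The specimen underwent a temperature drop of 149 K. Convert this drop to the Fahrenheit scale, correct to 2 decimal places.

For a temperature interval the offset drops out; only the factor 1.8 applies.
149 × 1.8 = 268.20.

268.20°F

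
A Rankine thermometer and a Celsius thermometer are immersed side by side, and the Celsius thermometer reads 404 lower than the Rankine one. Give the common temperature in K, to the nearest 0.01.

163.56 K

Let x be the Rankine reading; then the Celsius reading is 5/9·x - 273.15.
(5/9·x - 273.15) - x = -404  ⇒  (-4/9)·x = -130.85  ⇒  x = 294.4125°R.
In Celsius: (294.4125 - 491.67) × 5/9 = -109.5875°C.
In kelvin: -109.5875 + 273.15 = 163.56 K.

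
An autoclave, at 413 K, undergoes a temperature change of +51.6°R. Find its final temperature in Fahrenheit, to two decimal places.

335.33°F

Initial temperature in Celsius: 413 - 273.15 = 139.8500°C.
The 51.6°R change is an interval, so only the factor 5/9 applies: +51.6 × 5/9 = +28.6667°C.
Final Celsius temperature: 139.8500 + 28.6667 = 168.5167°C.
In Fahrenheit: 168.5167 × 1.8 + 32 = 335.33°F.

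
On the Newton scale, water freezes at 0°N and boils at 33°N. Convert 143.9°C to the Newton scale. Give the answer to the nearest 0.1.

47.5°N

Linearly onto the Newton scale: 0 + (143.9000 / 100) × (33 - 0) = 47.5°N.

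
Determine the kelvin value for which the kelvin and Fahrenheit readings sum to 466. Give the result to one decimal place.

Let K be the kelvin reading. The Fahrenheit reading is F = 1.8·K - 459.67.
Require K + F = 466: (2.8)·K - 459.67 = 466.
K = (466 + 459.67) / (2.8) = 330.6.

330.6 K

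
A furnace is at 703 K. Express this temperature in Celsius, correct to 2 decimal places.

In Celsius: 703 - 273.15 = 429.8500°C.

429.85°C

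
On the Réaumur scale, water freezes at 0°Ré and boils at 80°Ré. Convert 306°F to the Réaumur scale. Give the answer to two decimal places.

First in Celsius: (306 - 32) × 5/9 = 152.2222°C.
Linearly onto the Réaumur scale: 0 + (152.2222 / 100) × (80 - 0) = 121.78°Ré.

121.78°Ré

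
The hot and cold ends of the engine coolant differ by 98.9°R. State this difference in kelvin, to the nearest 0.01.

54.94 K

For a temperature interval the offset drops out; only the factor 5/9 applies.
98.9 × 5/9 = 54.94.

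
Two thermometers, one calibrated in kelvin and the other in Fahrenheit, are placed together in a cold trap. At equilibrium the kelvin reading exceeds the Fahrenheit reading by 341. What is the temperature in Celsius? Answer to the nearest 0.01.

-124.81°C

Let x be the kelvin reading; then the Fahrenheit reading is 1.8·x - 459.67.
(1.8·x - 459.67) - x = -341  ⇒  (0.8)·x = 118.67  ⇒  x = 148.3375 K.
In Celsius: 148.3375 - 273.15 = -124.81°C.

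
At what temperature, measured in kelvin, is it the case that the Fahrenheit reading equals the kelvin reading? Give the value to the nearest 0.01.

Let K be the kelvin reading. The Fahrenheit reading is F = 1.8·K - 459.67.
Set F = K: 1.8·K - 459.67 = K.
(0.8)·K = 459.67  ⇒  K = 574.59.

574.59 K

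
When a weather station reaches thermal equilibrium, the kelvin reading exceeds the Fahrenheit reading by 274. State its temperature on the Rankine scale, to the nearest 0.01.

417.76°R

Let x be the kelvin reading; then the Fahrenheit reading is 1.8·x - 459.67.
(1.8·x - 459.67) - x = -274  ⇒  (0.8)·x = 185.67  ⇒  x = 232.0875 K.
In Celsius: 232.0875 - 273.15 = -41.0625°C.
In Rankine: -41.0625 × 1.8 + 491.67 = 417.76°R.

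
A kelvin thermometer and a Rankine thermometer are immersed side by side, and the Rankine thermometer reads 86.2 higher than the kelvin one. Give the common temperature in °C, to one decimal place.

-165.4°C

Let x be the kelvin reading; then the Rankine reading is 1.8·x.
(1.8·x) - x = 86.2  ⇒  (0.8)·x = 86.2  ⇒  x = 107.7500 K.
In Celsius: 107.75 - 273.15 = -165.4°C.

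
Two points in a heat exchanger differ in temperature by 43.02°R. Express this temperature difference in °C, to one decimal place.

23.9°C

Only the scale ratio 5/9 matters for a change in temperature.
43.02 × 5/9 = 23.9.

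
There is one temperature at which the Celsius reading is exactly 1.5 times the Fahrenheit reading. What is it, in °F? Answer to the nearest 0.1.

-18.8°F

Let F be the Fahrenheit reading. The Celsius reading is C = 5/9·F - 17.7778.
Require C = 1.5·F: 5/9·F - 17.7778 = 1.5·F.
(-17/18)·F = 17.7778  ⇒  F = -18.8.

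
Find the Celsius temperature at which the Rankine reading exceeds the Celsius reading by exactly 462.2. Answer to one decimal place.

Let C be the Celsius reading. The Rankine reading is R = 1.8·C + 491.67.
Require R - C = 462.2: (0.8)·C + 491.67 = 462.2.
C = (462.2 - 491.67) / (0.8) = -36.8.

-36.8°C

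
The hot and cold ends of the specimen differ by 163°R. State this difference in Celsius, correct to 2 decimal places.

90.56°C

Only the scale ratio 5/9 matters for a change in temperature.
163 × 5/9 = 90.56.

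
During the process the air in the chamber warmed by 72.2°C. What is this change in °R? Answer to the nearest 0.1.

Only the scale ratio 1.8 matters for a change in temperature.
72.2 × 1.8 = 130.0.

130.0°R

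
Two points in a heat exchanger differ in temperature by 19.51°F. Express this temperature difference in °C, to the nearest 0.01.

10.84°C

Only the scale ratio 5/9 matters for a change in temperature.
19.51 × 5/9 = 10.84.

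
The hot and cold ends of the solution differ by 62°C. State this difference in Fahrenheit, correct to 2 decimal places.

An interval of 1°C corresponds to 1.8°F.
62 × 1.8 = 111.60.

111.60°F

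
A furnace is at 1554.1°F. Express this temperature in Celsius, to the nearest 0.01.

845.61°C

In Celsius: (1554.1 - 32) × 5/9 = 845.6111°C.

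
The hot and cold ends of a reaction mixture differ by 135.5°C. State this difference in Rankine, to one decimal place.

243.9°R

Only the scale ratio 1.8 matters for a change in temperature.
135.5 × 1.8 = 243.9.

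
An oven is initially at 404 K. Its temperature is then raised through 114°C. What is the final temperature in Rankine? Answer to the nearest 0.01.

Initial temperature in Celsius: 404 - 273.15 = 130.8500°C.
Final Celsius temperature: 130.8500 + 114.0000 = 244.8500°C.
In Rankine: 244.8500 × 1.8 + 491.67 = 932.40°R.

932.40°R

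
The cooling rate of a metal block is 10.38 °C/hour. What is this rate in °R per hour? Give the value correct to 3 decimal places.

The quantity depends on a temperature interval, so only the ratio of degree sizes applies; the offset between the scales is irrelevant.
A change of 1°C is a change of 1.8°R, so 10.38 × 1.8 = 18.684.

18.684 °R/hour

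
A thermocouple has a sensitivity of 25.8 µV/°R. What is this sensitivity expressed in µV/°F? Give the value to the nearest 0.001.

The quantity depends on a temperature interval, so only the ratio of degree sizes applies; the offset between the scales is irrelevant.
A change of 1°F is a change of 1°R, so per °F the value is 25.8 × 1 = 25.800.

25.800 µV/°F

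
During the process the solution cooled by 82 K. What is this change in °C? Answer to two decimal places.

82.00°C

Kelvin and Celsius degrees are the same size, so the interval is unchanged: 82.00.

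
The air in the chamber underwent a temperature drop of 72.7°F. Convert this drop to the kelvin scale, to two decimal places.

40.39 K

Only the scale ratio 5/9 matters for a change in temperature.
72.7 × 5/9 = 40.39.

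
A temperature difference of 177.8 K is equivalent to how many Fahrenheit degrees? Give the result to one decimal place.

320.0°F

Only the scale ratio 1.8 matters for a change in temperature.
177.8 × 1.8 = 320.0.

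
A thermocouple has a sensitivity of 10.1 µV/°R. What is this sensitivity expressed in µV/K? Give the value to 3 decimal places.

18.180 µV/K

Since only a temperature interval is involved, the additive offset between the scales drops out.
A change of 1 K is a change of 1.8°R, so per K the value is 10.1 × 1.8 = 18.180.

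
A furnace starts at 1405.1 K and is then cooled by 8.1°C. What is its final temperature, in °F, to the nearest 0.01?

Initial temperature in Celsius: 1405.1 - 273.15 = 1131.9500°C.
Final Celsius temperature: 1131.9500 - 8.1000 = 1123.8500°C.
In Fahrenheit: 1123.8500 × 1.8 + 32 = 2054.93°F.

2054.93°F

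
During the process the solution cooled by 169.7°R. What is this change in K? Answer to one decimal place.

94.3 K

For a temperature interval the offset drops out; only the factor 5/9 applies.
169.7 × 5/9 = 94.3.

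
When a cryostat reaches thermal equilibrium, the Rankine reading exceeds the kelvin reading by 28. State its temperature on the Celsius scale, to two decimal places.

Let x be the Rankine reading; then the kelvin reading is 5/9·x.
(5/9·x) - x = -28  ⇒  (-4/9)·x = -28  ⇒  x = 63.0000°R.
In Celsius: (63 - 491.67) × 5/9 = -238.15°C.

-238.15°C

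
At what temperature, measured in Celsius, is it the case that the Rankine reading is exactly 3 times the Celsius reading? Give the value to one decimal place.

Let C be the Celsius reading. The Rankine reading is R = 1.8·C + 491.67.
Require R = 3·C: 1.8·C + 491.67 = 3·C.
(-1.2)·C = -491.67  ⇒  C = 409.7.

409.7°C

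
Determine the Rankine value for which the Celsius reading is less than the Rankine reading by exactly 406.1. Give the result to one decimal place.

Let R be the Rankine reading. The Celsius reading is C = 5/9·R - 273.15.
Require C - R = -406.1: (-4/9)·R - 273.15 = -406.1.
R = (-406.1 + 273.15) / (-4/9) = 299.1.

299.1°R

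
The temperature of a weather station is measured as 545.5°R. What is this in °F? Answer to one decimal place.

85.8°F

In Celsius: (545.5 - 491.67) × 5/9 = 29.9056°C.
In Fahrenheit: 29.9056 × 1.8 + 32 = 85.8°F.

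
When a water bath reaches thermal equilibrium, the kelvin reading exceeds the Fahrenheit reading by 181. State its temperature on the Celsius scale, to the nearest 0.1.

75.2°C

Let x be the Fahrenheit reading; then the kelvin reading is 5/9·x + 255.372.
(5/9·x + 255.372) - x = 181  ⇒  (-4/9)·x = -74.3722  ⇒  x = 167.3375°F.
In Celsius: (167.3375 - 32) × 5/9 = 75.2°C.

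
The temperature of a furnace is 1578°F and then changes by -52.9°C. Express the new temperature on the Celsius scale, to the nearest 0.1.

Initial temperature in Celsius: (1578 - 32) × 5/9 = 858.8889°C.
Final Celsius temperature: 858.8889 - 52.9000 = 805.9889°C.

806.0°C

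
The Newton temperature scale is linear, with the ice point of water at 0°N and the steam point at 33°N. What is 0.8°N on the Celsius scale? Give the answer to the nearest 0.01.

2.42°C

Linear interpolation between the fixed points: C = (0.8 - 0) × 100 / (33 - 0) = 2.4242°C.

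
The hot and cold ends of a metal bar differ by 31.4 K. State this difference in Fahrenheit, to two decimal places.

56.52°F

For a temperature interval the offset drops out; only the factor 1.8 applies.
31.4 × 1.8 = 56.52.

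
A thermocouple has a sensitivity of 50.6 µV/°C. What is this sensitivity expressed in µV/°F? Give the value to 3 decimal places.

28.111 µV/°F

The quantity depends on a temperature interval, so only the ratio of degree sizes applies; the offset between the scales is irrelevant.
A change of 1°F is a change of 5/9°C, so per °F the value is 50.6 × 5/9 = 28.111.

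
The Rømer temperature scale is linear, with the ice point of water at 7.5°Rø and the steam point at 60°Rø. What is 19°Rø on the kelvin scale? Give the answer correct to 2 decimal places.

295.05 K

Linear interpolation between the fixed points: C = (19 - 7.5) × 100 / (60 - 7.5) = 21.9048°C.
Then 21.9048 + 273.15 = 295.05 K.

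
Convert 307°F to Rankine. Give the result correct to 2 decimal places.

766.67°R

In Celsius: (307 - 32) × 5/9 = 152.7778°C.
In Rankine: 152.7778 × 1.8 + 491.67 = 766.67°R.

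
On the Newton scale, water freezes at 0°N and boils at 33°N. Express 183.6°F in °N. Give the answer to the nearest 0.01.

27.79°N

First in Celsius: (183.6 - 32) × 5/9 = 84.2222°C.
Linearly onto the Newton scale: 0 + (84.2222 / 100) × (33 - 0) = 27.79°N.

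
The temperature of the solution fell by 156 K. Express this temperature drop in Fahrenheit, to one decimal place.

An interval of 1 K corresponds to 1.8°F.
156 × 1.8 = 280.8.

280.8°F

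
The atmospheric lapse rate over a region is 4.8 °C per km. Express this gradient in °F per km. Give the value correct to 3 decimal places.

Since only a temperature interval is involved, the additive offset between the scales drops out.
A change of 1°C is a change of 1.8°F, so 4.8 × 1.8 = 8.640.

8.640 °F/km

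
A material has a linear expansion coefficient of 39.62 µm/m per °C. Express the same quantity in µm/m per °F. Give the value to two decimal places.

The quantity depends on a temperature interval, so only the ratio of degree sizes applies; the offset between the scales is irrelevant.
A change of 1°F is a change of 5/9°C, so per °F the value is 39.62 × 5/9 = 22.01.

22.01 µm/m per °F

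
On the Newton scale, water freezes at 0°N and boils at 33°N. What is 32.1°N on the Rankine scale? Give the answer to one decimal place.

666.8°R

Linear interpolation between the fixed points: C = (32.1 - 0) × 100 / (33 - 0) = 97.2727°C.
Then 97.2727 × 1.8 + 491.67 = 666.8°R.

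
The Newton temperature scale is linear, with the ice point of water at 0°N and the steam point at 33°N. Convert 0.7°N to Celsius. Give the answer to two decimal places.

Linear interpolation between the fixed points: C = (0.7 - 0) × 100 / (33 - 0) = 2.1212°C.

2.12°C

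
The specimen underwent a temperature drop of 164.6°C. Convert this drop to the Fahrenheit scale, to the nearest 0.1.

For a temperature interval the offset drops out; only the factor 1.8 applies.
164.6 × 1.8 = 296.3.

296.3°F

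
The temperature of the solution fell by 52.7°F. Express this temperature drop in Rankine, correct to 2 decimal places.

52.70°R

Fahrenheit and Rankine degrees are the same size, so the interval is unchanged: 52.70.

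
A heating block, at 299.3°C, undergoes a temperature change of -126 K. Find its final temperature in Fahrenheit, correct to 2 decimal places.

343.94°F

The 126 K change is an interval; Kelvin and Celsius degrees are the same size, so ΔC = -126°C.
Final Celsius temperature: 299.3000 - 126.0000 = 173.3000°C.
In Fahrenheit: 173.3000 × 1.8 + 32 = 343.94°F.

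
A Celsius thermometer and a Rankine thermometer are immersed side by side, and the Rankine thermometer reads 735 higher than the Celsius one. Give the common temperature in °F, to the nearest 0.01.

579.49°F

Let x be the Celsius reading; then the Rankine reading is 1.8·x + 491.67.
(1.8·x + 491.67) - x = 735  ⇒  (0.8)·x = 243.33  ⇒  x = 304.1625°C.
In Fahrenheit: 304.1625 × 1.8 + 32 = 579.49°F.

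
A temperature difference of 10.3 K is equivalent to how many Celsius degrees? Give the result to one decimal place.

Kelvin and Celsius degrees are the same size, so the interval is unchanged: 10.3.

10.3°C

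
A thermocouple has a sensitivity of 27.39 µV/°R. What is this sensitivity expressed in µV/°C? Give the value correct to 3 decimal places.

49.302 µV/°C

The quantity depends on a temperature interval, so only the ratio of degree sizes applies; the offset between the scales is irrelevant.
A change of 1°C is a change of 1.8°R, so per °C the value is 27.39 × 1.8 = 49.302.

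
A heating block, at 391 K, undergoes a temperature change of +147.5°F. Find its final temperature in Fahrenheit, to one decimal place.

Initial temperature in Celsius: 391 - 273.15 = 117.8500°C.
The 147.5°F change is an interval, so only the factor 5/9 applies: +147.5 × 5/9 = +81.9444°C.
Final Celsius temperature: 117.8500 + 81.9444 = 199.7944°C.
In Fahrenheit: 199.7944 × 1.8 + 32 = 391.6°F.

391.6°F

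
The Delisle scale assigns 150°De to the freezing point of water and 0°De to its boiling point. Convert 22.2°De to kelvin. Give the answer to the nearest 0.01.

Linear interpolation between the fixed points: C = (22.2 - 150) × 100 / (0 - 150) = 85.2000°C.
Then 85.2000 + 273.15 = 358.35 K.

358.35 K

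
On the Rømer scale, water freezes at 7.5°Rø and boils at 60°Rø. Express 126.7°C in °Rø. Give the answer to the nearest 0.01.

74.02°Rø

Linearly onto the Rømer scale: 7.5 + (126.7000 / 100) × (60 - 7.5) = 74.02°Rø.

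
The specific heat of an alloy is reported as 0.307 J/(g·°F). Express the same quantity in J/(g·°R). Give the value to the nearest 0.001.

Since only a temperature interval is involved, the additive offset between the scales drops out.
A change of 1°R is a change of 1°F, so per °R the value is 0.307 × 1 = 0.307.

0.307 J/(g·°R)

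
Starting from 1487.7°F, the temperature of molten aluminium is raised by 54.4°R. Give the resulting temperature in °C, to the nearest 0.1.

838.9°C

Initial temperature in Celsius: (1487.7 - 32) × 5/9 = 808.7222°C.
The 54.4°R change is an interval, so only the factor 5/9 applies: +54.4 × 5/9 = +30.2222°C.
Final Celsius temperature: 808.7222 + 30.2222 = 838.9444°C.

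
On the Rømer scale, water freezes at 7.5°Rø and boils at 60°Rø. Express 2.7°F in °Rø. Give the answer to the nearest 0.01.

First in Celsius: (2.7 - 32) × 5/9 = -16.2778°C.
Linearly onto the Rømer scale: 7.5 + (-16.2778 / 100) × (60 - 7.5) = -1.05°Rø.

-1.05°Rø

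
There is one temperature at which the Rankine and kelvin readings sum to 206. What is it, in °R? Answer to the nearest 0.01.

132.43°R

Let R be the Rankine reading. The kelvin reading is K = 5/9·R.
Require R + K = 206: (14/9)·R = 206.
R = (206) / (14/9) = 132.43.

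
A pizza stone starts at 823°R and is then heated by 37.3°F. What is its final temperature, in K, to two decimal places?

477.94 K

Initial temperature in Celsius: (823 - 491.67) × 5/9 = 184.0722°C.
The 37.3°F change is an interval, so only the factor 5/9 applies: +37.3 × 5/9 = +20.7222°C.
Final Celsius temperature: 184.0722 + 20.7222 = 204.7944°C.
In kelvin: 204.7944 + 273.15 = 477.94 K.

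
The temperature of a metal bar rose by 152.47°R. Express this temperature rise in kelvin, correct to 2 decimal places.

84.71 K

An interval of 1°R corresponds to 5/9 K.
152.47 × 5/9 = 84.71.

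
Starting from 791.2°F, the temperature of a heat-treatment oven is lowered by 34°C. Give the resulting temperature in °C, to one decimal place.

Initial temperature in Celsius: (791.2 - 32) × 5/9 = 421.7778°C.
Final Celsius temperature: 421.7778 - 34.0000 = 387.7778°C.

387.8°C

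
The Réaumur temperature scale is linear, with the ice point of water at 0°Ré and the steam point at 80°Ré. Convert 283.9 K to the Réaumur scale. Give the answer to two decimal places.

8.60°Ré

First in Celsius: 283.9 - 273.15 = 10.7500°C.
Linearly onto the Réaumur scale: 0 + (10.7500 / 100) × (80 - 0) = 8.60°Ré.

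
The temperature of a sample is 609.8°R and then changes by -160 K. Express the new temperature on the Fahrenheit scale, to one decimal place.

-137.9°F

Initial temperature in Celsius: (609.8 - 491.67) × 5/9 = 65.6278°C.
The 160 K change is an interval; Kelvin and Celsius degrees are the same size, so ΔC = -160°C.
Final Celsius temperature: 65.6278 - 160.0000 = -94.3722°C.
In Fahrenheit: -94.3722 × 1.8 + 32 = -137.9°F.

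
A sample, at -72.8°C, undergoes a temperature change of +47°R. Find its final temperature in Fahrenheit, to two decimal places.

The 47°R change is an interval, so only the factor 5/9 applies: +47 × 5/9 = +26.1111°C.
Final Celsius temperature: -72.8000 + 26.1111 = -46.6889°C.
In Fahrenheit: -46.6889 × 1.8 + 32 = -52.04°F.

-52.04°F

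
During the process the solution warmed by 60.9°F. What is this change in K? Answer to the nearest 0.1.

For a temperature interval the offset drops out; only the factor 5/9 applies.
60.9 × 5/9 = 33.8.

33.8 K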